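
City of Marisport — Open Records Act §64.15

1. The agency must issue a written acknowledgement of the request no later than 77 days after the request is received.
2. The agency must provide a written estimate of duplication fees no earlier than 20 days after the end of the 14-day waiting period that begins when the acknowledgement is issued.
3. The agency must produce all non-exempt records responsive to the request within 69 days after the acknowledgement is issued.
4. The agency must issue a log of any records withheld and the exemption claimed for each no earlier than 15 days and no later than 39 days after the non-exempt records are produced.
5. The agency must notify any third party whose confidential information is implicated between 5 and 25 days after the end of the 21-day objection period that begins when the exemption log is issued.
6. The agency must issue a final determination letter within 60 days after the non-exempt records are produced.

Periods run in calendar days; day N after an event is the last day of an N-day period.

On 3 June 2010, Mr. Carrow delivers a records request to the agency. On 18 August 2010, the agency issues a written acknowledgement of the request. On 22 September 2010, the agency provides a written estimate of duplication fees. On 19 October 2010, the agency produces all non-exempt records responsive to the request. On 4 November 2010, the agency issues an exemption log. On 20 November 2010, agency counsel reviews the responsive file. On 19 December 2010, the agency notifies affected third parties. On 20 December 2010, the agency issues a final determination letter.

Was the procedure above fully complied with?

Step 1: 77 days after 3 June 2010 (when the request is received) is 19 August 2010; completed 18 August 2010, before the deadline.
Step 2: the earliest permitted date is 20 days after 1 September 2010 (end of the 14-day waiting period, which began when the acknowledgement is issued on 18 August 2010), i.e. 21 September 2010; done 22 September 2010 — permitted.
Step 3: 69 days after 18 August 2010 (when the acknowledgement is issued) is 26 October 2010; done 19 October 2010 — timely.
Step 4: the window is 15–39 days after 19 October 2010 (when the non-exempt records are produced), so 3 November 2010 through 27 November 2010; 4 November 2010 falls inside that range.
Step 5: the window is 5–25 days after 25 November 2010 (end of the 21-day objection period, which began when the exemption log is issued on 4 November 2010), so 30 November 2010 through 20 December 2010; 19 December 2010 falls inside that range.
Step 6: 60 days after 19 October 2010 (when the non-exempt records are produced) is 18 December 2010; 20 December 2010 misses that deadline by 2 days.

No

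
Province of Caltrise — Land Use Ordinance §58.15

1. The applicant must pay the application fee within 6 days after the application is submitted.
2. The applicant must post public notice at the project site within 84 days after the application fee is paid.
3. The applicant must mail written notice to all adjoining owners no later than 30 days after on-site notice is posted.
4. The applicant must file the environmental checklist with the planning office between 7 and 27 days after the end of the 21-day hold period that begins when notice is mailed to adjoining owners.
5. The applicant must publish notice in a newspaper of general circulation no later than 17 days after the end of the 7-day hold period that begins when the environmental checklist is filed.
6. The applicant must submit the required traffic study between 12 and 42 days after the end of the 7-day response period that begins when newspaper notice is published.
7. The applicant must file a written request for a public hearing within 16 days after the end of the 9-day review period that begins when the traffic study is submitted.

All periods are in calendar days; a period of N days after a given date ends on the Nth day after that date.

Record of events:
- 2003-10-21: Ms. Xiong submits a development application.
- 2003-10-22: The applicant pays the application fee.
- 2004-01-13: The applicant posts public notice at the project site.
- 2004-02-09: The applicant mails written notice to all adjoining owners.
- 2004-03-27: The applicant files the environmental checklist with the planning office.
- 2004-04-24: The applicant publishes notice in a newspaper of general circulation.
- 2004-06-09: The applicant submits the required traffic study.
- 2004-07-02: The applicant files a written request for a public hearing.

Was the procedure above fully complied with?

(1) due by 2003-10-21 + 6 days = 2003-10-27; completed 2003-10-22, before the deadline.
(2) due by 2003-10-22 + 84 days = 2004-01-14; 2004-01-13 is within that limit.
(3) due by 2004-01-13 + 30 days = 2004-02-12; done 2004-02-09 — timely.
(4) the permitted window runs from 2004-03-01 + 7 = 2004-03-08 to 2004-03-01 + 27 = 2004-03-28; done 2004-03-27 — within the window.
(5) due by 2004-04-03 + 17 days = 2004-04-20; done 2004-04-24 — 4 days late.

No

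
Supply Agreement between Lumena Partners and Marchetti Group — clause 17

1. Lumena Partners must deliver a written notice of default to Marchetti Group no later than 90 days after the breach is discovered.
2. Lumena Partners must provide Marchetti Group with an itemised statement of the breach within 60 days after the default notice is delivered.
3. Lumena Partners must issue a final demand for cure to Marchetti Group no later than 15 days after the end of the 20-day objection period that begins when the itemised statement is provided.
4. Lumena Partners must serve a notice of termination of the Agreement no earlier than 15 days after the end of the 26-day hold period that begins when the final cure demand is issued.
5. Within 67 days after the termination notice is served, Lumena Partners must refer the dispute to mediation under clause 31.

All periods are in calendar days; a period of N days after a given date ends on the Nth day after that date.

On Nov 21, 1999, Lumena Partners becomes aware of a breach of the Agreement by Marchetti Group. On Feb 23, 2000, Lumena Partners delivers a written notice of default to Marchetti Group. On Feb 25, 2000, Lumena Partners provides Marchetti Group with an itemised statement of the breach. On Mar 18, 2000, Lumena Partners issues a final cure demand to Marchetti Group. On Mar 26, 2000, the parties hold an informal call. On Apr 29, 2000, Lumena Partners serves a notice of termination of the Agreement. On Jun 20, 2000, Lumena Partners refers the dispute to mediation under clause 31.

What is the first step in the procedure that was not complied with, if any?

Step 1: 90 days after Nov 21, 1999 (when the breach is discovered) is Feb 19, 2000; not done until Feb 23, 2000, 4 days after the deadline.

Step 1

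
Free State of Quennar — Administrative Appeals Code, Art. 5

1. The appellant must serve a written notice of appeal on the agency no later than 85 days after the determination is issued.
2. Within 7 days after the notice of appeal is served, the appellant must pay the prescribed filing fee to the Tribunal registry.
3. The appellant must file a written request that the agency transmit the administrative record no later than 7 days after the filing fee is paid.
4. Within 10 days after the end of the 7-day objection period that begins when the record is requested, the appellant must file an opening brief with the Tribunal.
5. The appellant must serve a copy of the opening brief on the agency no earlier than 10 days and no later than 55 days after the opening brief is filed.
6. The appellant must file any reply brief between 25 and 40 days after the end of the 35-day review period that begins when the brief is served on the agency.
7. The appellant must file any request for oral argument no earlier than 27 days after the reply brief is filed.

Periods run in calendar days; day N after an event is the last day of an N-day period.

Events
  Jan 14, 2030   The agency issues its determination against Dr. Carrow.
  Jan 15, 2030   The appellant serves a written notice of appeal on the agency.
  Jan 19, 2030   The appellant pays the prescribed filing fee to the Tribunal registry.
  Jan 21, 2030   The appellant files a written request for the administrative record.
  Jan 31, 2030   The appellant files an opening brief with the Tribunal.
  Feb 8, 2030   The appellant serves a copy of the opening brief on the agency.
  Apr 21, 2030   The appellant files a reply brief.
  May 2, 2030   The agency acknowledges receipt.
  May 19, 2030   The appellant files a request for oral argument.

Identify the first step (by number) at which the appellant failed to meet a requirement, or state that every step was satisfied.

Step 5

Step 1 — counting 85 days from Jan 14, 2030 (when the determination is issued) gives a deadline of Apr 9, 2030; completed Jan 15, 2030, before the deadline.
Step 2 — counting 7 days from Jan 15, 2030 (when the notice of appeal is served) gives a deadline of Jan 22, 2030; completed Jan 19, 2030, before the deadline.
Step 3 — counting 7 days from Jan 19, 2030 (when the filing fee is paid) gives a deadline of Jan 26, 2030; Jan 21, 2030 is within that limit.
Step 4 — counting 10 days from Jan 28, 2030 (end of the 7-day objection period, which began when the record is requested on Jan 21, 2030) gives a deadline of Feb 7, 2030; Jan 31, 2030 is within that limit.
Step 5 — 10 and 55 days from Jan 31, 2030 (when the opening brief is filed) are Feb 10, 2030 and Mar 27, 2030 respectively; Feb 8, 2030 is 2 days too early.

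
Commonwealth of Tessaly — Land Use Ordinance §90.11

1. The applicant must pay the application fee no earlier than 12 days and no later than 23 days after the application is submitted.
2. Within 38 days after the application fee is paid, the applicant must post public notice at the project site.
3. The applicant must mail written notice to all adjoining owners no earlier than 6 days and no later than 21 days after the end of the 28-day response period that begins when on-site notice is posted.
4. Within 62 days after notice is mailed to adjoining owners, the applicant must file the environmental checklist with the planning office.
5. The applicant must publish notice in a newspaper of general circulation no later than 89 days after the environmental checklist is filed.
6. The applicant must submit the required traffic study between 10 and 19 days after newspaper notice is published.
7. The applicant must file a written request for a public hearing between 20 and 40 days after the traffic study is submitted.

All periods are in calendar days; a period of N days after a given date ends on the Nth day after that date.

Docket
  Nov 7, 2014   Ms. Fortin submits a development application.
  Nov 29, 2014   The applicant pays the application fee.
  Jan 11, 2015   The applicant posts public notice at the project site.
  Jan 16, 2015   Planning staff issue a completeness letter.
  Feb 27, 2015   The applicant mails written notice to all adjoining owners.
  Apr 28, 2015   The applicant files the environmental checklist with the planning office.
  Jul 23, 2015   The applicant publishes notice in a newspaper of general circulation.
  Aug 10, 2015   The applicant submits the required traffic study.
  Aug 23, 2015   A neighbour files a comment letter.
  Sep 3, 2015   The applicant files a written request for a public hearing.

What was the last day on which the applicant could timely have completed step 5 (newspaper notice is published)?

Jul 26, 2015

Step 5 runs from Apr 28, 2015, when the environmental checklist is filed. 89 days after Apr 28, 2015 is Jul 26, 2015.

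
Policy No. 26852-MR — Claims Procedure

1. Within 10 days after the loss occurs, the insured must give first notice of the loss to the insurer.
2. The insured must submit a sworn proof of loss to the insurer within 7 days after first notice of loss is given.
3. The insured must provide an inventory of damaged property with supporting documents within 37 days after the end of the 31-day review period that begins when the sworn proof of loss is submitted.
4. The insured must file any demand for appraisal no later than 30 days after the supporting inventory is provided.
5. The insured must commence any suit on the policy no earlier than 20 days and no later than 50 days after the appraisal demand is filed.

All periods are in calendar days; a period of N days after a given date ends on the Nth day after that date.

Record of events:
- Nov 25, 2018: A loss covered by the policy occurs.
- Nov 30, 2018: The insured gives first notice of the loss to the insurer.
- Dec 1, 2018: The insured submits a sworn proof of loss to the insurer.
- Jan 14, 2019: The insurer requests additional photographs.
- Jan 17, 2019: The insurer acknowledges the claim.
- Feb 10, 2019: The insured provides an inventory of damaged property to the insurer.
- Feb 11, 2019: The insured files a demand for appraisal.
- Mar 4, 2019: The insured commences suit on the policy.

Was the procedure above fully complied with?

No

Step 1: 10 days after Nov 25, 2018 (when the loss occurs) is Dec 5, 2018; done Nov 30, 2018 — timely.
Step 2: 7 days after Nov 30, 2018 (when first notice of loss is given) is Dec 7, 2018; done Dec 1, 2018 — timely.
Step 3: 37 days after Jan 1, 2019 (end of the 31-day review period, which began when the sworn proof of loss is submitted on Dec 1, 2018) is Feb 7, 2019; Feb 10, 2019 misses that deadline by 3 days.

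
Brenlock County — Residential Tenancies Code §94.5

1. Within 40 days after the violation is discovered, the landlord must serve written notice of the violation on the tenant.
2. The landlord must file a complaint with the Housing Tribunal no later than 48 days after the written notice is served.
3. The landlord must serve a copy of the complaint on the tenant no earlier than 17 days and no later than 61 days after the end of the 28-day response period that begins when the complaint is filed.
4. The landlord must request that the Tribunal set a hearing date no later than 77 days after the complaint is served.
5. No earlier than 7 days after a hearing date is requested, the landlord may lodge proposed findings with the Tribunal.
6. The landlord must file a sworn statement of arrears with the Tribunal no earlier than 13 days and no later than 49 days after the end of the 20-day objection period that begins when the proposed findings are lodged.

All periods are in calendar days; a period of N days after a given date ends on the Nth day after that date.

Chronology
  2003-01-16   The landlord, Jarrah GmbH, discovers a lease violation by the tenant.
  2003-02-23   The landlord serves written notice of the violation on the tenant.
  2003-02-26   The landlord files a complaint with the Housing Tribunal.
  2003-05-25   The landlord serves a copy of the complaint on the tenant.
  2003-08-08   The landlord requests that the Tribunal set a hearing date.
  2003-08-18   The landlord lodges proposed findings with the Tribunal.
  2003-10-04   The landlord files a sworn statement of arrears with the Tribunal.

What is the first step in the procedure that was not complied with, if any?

(1) due by 2003-01-16 + 40 days = 2003-02-25; completed 2003-02-23, before the deadline.
(2) due by 2003-02-23 + 48 days = 2003-04-12; 2003-02-26 is within that limit.
(3) the permitted window runs from 2003-03-26 + 17 = 2003-04-12 to 2003-03-26 + 61 = 2003-05-26; done 2003-05-25, which is between those dates.
(4) due by 2003-05-25 + 77 days = 2003-08-10; done 2003-08-08 — timely.
(5) permitted from 2003-08-08 + 7 days = 2003-08-15 onward; 2003-08-18 is on or after that date.
(6) the permitted window runs from 2003-09-07 + 13 = 2003-09-20 to 2003-09-07 + 49 = 2003-10-26; done 2003-10-04 — within the window.

None — every step was satisfied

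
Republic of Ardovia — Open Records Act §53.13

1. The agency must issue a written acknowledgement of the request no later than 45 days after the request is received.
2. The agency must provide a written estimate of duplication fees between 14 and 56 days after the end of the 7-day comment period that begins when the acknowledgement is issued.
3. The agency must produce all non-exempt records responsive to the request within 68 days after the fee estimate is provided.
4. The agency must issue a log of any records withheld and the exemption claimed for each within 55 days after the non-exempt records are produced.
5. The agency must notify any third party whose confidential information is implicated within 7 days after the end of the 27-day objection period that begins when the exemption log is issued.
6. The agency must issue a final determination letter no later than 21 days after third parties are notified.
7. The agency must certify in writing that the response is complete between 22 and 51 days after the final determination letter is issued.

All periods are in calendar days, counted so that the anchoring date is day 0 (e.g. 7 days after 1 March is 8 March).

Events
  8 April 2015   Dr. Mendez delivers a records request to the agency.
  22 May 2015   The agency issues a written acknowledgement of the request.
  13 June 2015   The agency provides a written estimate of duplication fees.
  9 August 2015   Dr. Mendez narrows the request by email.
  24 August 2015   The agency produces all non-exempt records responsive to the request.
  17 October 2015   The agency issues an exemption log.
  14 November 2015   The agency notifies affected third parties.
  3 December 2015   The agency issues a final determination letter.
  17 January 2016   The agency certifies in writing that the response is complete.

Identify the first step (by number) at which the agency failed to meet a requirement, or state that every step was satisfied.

(1) due by 8 April 2015 + 45 days = 23 May 2015; 22 May 2015 is within that limit.
(2) the permitted window runs from 29 May 2015 + 14 = 12 June 2015 to 29 May 2015 + 56 = 24 July 2015; done 13 June 2015 — within the window.
(3) due by 13 June 2015 + 68 days = 20 August 2015; not done until 24 August 2015, 4 days after the deadline.

Step 3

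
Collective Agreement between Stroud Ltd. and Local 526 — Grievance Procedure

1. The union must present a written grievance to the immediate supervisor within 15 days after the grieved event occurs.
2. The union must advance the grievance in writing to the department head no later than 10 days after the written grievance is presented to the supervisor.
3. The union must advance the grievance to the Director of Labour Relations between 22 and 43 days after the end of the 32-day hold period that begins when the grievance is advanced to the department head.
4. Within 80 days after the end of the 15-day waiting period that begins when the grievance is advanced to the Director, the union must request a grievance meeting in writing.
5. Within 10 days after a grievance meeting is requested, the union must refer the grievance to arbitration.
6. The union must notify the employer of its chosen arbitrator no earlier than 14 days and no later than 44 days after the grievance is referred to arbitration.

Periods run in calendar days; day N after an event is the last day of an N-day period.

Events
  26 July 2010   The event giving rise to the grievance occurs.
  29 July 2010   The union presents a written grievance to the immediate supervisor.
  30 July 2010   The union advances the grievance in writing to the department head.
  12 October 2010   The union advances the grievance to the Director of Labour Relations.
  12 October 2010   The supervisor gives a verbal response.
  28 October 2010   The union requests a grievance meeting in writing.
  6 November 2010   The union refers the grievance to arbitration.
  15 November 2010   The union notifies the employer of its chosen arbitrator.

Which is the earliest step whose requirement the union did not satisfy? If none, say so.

Step 6

Step 1: 15 days after 26 July 2010 (when the grieved event occurs) is 10 August 2010; done 29 July 2010 — timely.
Step 2: 10 days after 29 July 2010 (when the written grievance is presented to the supervisor) is 8 August 2010; completed 30 July 2010, before the deadline.
Step 3: the window is 22–43 days after 31 August 2010 (end of the 32-day hold period, which began when the grievance is advanced to the department head on 30 July 2010), so 22 September 2010 through 13 October 2010; 12 October 2010 falls inside that range.
Step 4: 80 days after 27 October 2010 (end of the 15-day waiting period, which began when the grievance is advanced to the Director on 12 October 2010) is 15 January 2011; completed 28 October 2010, before the deadline.
Step 5: 10 days after 28 October 2010 (when a grievance meeting is requested) is 7 November 2010; completed 6 November 2010, before the deadline.
Step 6: the window is 14–44 days after 6 November 2010 (when the grievance is referred to arbitration), so 20 November 2010 through 20 December 2010; done 15 November 2010 — 5 days before the window opened.
Later steps need not be reached.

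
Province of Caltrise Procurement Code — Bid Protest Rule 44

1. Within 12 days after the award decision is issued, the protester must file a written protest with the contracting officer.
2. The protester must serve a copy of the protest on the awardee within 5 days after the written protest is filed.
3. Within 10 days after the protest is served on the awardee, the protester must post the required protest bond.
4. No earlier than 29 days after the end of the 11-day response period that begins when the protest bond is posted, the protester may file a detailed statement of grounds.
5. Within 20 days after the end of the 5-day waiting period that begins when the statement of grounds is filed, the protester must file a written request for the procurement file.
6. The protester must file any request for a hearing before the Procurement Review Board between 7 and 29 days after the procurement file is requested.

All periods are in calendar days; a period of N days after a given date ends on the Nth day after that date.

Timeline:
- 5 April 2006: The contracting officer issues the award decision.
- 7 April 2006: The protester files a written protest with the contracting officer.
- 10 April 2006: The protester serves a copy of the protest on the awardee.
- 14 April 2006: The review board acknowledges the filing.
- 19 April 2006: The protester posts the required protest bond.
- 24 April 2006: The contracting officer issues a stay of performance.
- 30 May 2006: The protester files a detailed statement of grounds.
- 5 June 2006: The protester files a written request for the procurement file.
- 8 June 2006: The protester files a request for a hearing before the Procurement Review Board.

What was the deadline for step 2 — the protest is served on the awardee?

12 April 2006

Step 2 runs from 7 April 2006, when the written protest is filed. 5 days after 7 April 2006 is 12 April 2006.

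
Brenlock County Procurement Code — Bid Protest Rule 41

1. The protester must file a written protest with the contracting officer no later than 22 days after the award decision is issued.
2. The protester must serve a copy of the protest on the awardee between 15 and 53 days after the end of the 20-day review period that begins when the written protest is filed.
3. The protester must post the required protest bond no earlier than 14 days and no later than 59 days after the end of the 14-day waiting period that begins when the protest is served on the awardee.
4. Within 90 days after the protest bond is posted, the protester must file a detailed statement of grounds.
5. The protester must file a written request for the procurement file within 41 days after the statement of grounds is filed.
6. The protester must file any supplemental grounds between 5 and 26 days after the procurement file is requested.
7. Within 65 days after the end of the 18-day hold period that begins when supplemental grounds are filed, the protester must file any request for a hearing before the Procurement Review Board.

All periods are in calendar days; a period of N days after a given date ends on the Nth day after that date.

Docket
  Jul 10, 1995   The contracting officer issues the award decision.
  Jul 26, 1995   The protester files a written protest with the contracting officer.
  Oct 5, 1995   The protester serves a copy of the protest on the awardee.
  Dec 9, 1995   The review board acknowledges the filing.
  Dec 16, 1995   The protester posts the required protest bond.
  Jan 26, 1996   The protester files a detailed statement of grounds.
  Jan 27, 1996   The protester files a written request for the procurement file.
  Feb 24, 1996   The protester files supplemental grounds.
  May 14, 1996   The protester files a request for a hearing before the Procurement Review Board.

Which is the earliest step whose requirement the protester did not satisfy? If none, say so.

Step 6

Step 1: 22 days after Jul 10, 1995 (when the award decision is issued) is Aug 1, 1995; completed Jul 26, 1995, before the deadline.
Step 2: the window is 15–53 days after Aug 15, 1995 (end of the 20-day review period, which began when the written protest is filed on Jul 26, 1995), so Aug 30, 1995 through Oct 7, 1995; done Oct 5, 1995, which is between those dates.
Step 3: the window is 14–59 days after Oct 19, 1995 (end of the 14-day waiting period, which began when the protest is served on the awardee on Oct 5, 1995), so Nov 2, 1995 through Dec 17, 1995; Dec 16, 1995 falls inside that range.
Step 4: 90 days after Dec 16, 1995 (when the protest bond is posted) is Mar 15, 1996; done Jan 26, 1996 — timely.
Step 5: 41 days after Jan 26, 1996 (when the statement of grounds is filed) is Mar 7, 1996; done Jan 27, 1996 — timely.
Step 6: the window is 5–26 days after Jan 27, 1996 (when the procurement file is requested), so Feb 1, 1996 through Feb 22, 1996; done Feb 24, 1996 — 2 days after the window closed.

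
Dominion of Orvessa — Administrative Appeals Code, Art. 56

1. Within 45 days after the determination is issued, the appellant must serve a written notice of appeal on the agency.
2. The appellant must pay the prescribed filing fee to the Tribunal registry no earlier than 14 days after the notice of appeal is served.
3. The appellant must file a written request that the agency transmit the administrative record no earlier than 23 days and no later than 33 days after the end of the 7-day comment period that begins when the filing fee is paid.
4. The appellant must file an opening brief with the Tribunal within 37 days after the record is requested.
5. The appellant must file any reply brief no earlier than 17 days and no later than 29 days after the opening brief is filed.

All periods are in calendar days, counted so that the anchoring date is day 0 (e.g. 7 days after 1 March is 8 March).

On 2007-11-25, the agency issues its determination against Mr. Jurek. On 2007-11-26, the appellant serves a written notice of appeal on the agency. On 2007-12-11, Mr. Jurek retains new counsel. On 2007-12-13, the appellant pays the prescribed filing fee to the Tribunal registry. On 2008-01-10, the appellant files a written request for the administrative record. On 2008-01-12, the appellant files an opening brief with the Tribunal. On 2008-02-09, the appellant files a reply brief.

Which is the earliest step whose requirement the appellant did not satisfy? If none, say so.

Step 3

Step 1 — counting 45 days from 2007-11-25 (when the determination is issued) gives a deadline of 2008-01-09; completed 2007-11-26, before the deadline.
Step 2 — must wait 14 days from 2007-11-26 (when the notice of appeal is served), so not before 2007-12-10; done 2007-12-13 — permitted.
Step 3 — 23 and 33 days from 2007-12-20 (end of the 7-day comment period, which began when the filing fee is paid on 2007-12-13) are 2008-01-12 and 2008-01-22 respectively; done 2008-01-10 — 2 days before the window opened.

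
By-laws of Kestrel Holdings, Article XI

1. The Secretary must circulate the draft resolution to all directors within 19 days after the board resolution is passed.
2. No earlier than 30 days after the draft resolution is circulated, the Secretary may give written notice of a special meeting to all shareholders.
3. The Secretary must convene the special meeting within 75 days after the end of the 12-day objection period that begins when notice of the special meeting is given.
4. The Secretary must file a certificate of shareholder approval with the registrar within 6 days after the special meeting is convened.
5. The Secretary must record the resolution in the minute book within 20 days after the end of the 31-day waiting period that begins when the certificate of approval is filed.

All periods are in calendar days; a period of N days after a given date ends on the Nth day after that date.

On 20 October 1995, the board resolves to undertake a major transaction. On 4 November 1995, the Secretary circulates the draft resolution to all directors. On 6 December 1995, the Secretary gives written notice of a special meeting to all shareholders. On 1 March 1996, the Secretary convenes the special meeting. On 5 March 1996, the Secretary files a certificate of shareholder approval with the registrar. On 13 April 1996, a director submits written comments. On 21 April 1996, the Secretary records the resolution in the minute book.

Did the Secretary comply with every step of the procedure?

(1) due by 20 October 1995 + 19 days = 8 November 1995; 4 November 1995 is within that limit.
(2) permitted from 4 November 1995 + 30 days = 4 December 1995 onward; done 6 December 1995 — permitted.
(3) due by 18 December 1995 + 75 days = 2 March 1996; done 1 March 1996 — timely.
(4) due by 1 March 1996 + 6 days = 7 March 1996; 5 March 1996 is within that limit.
(5) due by 5 April 1996 + 20 days = 25 April 1996; completed 21 April 1996, before the deadline.

Yes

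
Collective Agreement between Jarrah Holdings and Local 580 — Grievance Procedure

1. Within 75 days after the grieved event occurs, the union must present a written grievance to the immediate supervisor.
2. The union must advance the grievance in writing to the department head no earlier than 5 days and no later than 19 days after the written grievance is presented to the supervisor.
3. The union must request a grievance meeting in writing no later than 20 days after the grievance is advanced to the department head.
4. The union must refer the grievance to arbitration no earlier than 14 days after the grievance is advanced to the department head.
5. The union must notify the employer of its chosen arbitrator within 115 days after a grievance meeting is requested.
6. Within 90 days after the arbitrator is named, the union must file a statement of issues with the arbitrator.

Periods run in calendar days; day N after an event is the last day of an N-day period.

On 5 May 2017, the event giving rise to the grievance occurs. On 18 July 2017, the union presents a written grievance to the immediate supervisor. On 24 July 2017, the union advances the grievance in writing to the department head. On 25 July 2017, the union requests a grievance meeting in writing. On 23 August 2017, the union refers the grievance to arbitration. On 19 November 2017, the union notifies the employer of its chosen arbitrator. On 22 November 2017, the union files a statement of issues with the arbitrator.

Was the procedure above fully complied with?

No

Step 1 — counting 75 days from 5 May 2017 (when the grieved event occurs) gives a deadline of 19 July 2017; completed 18 July 2017, before the deadline.
Step 2 — 5 and 19 days from 18 July 2017 (when the written grievance is presented to the supervisor) are 23 July 2017 and 6 August 2017 respectively; done 24 July 2017, which is between those dates.
Step 3 — counting 20 days from 24 July 2017 (when the grievance is advanced to the department head) gives a deadline of 13 August 2017; done 25 July 2017 — timely.
Step 4 — must wait 14 days from 24 July 2017 (when the grievance is advanced to the department head), so not before 7 August 2017; done 23 August 2017, after the minimum wait.
Step 5 — counting 115 days from 25 July 2017 (when a grievance meeting is requested) gives a deadline of 17 November 2017; not done until 19 November 2017, 2 days after the deadline.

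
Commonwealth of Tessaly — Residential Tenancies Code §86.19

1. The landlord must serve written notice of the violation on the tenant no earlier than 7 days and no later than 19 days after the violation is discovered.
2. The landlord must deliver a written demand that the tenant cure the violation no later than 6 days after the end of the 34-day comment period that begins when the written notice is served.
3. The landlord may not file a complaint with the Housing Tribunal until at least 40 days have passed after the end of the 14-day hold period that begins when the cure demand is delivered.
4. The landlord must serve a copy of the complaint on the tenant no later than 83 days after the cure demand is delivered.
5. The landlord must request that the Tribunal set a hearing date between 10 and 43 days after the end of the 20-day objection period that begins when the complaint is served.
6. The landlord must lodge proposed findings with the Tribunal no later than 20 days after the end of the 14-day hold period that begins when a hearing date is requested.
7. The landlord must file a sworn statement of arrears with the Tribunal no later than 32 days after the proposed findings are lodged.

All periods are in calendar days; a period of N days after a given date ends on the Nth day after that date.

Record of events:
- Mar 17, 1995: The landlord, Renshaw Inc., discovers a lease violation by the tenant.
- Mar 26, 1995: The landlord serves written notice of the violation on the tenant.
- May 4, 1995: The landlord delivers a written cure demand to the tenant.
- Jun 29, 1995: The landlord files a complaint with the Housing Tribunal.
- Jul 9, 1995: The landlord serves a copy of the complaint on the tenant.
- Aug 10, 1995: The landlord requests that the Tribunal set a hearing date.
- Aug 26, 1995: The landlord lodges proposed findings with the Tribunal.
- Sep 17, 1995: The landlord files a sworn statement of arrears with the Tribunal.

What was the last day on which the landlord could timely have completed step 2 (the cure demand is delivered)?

The written notice is served on Mar 26, 1995; the 34-day comment period therefore ends Apr 29, 1995, and step 2 runs from that date. 6 days after Apr 29, 1995 is May 5, 1995.

May 5, 1995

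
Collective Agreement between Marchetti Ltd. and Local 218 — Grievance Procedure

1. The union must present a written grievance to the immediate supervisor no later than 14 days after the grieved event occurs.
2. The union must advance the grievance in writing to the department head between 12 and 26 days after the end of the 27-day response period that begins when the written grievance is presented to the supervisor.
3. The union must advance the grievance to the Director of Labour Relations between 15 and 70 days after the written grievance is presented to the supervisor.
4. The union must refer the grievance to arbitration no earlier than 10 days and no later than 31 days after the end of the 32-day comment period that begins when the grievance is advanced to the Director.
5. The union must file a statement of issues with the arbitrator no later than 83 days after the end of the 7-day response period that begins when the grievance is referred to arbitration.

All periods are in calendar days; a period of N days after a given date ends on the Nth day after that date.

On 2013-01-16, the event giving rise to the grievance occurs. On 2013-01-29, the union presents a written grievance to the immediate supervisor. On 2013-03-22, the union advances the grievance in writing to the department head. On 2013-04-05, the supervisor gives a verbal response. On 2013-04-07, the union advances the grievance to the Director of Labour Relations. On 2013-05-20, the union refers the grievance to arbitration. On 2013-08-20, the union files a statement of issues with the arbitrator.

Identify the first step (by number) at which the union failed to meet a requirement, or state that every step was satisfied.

(1) due by 2013-01-16 + 14 days = 2013-01-30; completed 2013-01-29, before the deadline.
(2) the permitted window runs from 2013-02-25 + 12 = 2013-03-09 to 2013-02-25 + 26 = 2013-03-23; done 2013-03-22 — within the window.
(3) the permitted window runs from 2013-01-29 + 15 = 2013-02-13 to 2013-01-29 + 70 = 2013-04-09; 2013-04-07 falls inside that range.
(4) the permitted window runs from 2013-05-09 + 10 = 2013-05-19 to 2013-05-09 + 31 = 2013-06-09; done 2013-05-20, which is between those dates.
(5) due by 2013-05-27 + 83 days = 2013-08-18; not done until 2013-08-20, 2 days after the deadline.

Step 5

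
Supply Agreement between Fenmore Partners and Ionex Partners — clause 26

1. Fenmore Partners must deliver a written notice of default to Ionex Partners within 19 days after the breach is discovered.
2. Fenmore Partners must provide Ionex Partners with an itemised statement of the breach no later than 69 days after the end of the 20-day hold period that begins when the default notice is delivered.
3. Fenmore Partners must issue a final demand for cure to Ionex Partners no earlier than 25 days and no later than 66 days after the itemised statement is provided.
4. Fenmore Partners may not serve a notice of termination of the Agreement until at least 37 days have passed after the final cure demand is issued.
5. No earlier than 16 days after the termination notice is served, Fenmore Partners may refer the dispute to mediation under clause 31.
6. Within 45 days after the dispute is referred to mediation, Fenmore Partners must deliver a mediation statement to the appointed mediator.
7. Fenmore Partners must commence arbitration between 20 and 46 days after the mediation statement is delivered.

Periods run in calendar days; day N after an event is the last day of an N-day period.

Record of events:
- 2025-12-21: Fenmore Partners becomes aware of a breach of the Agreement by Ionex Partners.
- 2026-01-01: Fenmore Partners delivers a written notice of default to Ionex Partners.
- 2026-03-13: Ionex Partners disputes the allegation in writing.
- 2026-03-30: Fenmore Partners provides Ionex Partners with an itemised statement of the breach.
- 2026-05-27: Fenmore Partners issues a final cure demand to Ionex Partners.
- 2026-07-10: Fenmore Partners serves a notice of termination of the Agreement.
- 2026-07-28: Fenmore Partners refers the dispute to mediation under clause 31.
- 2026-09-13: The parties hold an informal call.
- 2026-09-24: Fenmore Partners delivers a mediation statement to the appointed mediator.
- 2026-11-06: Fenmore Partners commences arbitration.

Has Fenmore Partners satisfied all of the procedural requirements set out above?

(1) due by 2025-12-21 + 19 days = 2026-01-09; completed 2026-01-01, before the deadline.
(2) due by 2026-01-21 + 69 days = 2026-03-31; completed 2026-03-30, before the deadline.
(3) the permitted window runs from 2026-03-30 + 25 = 2026-04-24 to 2026-03-30 + 66 = 2026-06-04; done 2026-05-27, which is between those dates.
(4) permitted from 2026-05-27 + 37 days = 2026-07-03 onward; 2026-07-10 is on or after that date.
(5) permitted from 2026-07-10 + 16 days = 2026-07-26 onward; done 2026-07-28 — permitted.
(6) due by 2026-07-28 + 45 days = 2026-09-11; done 2026-09-24 — 13 days late.

No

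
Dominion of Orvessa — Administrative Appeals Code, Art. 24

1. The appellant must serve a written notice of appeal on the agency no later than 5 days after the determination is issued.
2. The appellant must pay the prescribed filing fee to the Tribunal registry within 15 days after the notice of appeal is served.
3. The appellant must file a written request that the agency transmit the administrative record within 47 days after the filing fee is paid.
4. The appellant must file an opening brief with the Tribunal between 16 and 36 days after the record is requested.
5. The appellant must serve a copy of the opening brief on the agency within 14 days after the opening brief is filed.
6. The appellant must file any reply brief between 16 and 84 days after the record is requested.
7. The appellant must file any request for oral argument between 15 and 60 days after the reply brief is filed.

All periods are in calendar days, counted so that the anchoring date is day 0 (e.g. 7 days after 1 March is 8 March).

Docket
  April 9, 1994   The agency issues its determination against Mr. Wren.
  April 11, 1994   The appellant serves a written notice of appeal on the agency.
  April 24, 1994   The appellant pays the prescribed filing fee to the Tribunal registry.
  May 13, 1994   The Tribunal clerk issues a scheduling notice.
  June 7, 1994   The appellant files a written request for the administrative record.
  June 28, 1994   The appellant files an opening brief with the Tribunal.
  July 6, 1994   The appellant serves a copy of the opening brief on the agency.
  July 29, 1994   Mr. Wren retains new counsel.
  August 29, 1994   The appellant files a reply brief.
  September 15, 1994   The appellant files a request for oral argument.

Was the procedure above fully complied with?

Step 1: 5 days after April 9, 1994 (when the determination is issued) is April 14, 1994; completed April 11, 1994, before the deadline.
Step 2: 15 days after April 11, 1994 (when the notice of appeal is served) is April 26, 1994; done April 24, 1994 — timely.
Step 3: 47 days after April 24, 1994 (when the filing fee is paid) is June 10, 1994; done June 7, 1994 — timely.
Step 4: the window is 16–36 days after June 7, 1994 (when the record is requested), so June 23, 1994 through July 13, 1994; done June 28, 1994 — within the window.
Step 5: 14 days after June 28, 1994 (when the opening brief is filed) is July 12, 1994; July 6, 1994 is within that limit.
Step 6: the window is 16–84 days after June 7, 1994 (when the record is requested), so June 23, 1994 through August 30, 1994; done August 29, 1994 — within the window.
Step 7: the window is 15–60 days after August 29, 1994 (when the reply brief is filed), so September 13, 1994 through October 28, 1994; done September 15, 1994, which is between those dates.

Yes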